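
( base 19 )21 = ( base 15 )29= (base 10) 39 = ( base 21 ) 1i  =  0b100111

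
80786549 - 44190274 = 36596275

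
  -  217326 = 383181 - 600507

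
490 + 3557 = 4047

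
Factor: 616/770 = 4/5 = 2^2*5^( - 1)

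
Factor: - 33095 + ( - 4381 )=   -  2^2*3^3 * 347^1 = - 37476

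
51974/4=12993+1/2 = 12993.50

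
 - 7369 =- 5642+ - 1727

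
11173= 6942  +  4231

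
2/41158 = 1/20579= 0.00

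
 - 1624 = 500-2124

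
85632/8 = 10704 =10704.00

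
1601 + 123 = 1724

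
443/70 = 6 + 23/70 = 6.33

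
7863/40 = 196+23/40= 196.57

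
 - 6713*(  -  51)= 342363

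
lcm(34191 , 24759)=718011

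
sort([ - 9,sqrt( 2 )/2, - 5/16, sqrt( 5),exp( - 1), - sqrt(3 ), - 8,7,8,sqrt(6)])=[ - 9, - 8, - sqrt(3), - 5/16 , exp( - 1 ), sqrt(2)/2 , sqrt( 5 ),sqrt(6),  7  ,  8] 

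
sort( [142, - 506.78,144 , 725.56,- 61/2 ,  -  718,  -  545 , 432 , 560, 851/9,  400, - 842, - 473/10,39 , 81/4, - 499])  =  [ - 842, - 718,- 545, - 506.78 ,  -  499, - 473/10 , - 61/2,81/4, 39,851/9,142, 144, 400,432,560, 725.56] 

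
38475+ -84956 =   -  46481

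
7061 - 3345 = 3716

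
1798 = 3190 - 1392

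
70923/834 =23641/278 = 85.04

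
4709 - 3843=866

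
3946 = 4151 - 205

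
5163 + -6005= - 842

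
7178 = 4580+2598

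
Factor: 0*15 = 0  =  0^1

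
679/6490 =679/6490 = 0.10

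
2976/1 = 2976  =  2976.00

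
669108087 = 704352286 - 35244199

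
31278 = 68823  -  37545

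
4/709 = 4/709 = 0.01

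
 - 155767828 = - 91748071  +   - 64019757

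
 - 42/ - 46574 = 21/23287 = 0.00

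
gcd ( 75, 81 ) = 3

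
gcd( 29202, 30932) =2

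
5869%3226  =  2643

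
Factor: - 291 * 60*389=  -  2^2*3^2*5^1*97^1*389^1 = -  6791940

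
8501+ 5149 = 13650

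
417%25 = 17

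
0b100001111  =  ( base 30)91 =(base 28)9j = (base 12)1A7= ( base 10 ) 271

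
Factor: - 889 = -7^1*127^1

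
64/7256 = 8/907 = 0.01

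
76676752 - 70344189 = 6332563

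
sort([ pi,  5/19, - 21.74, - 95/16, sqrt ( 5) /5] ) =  [ - 21.74 , - 95/16,5/19,sqrt (5)/5 , pi ] 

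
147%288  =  147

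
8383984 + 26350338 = 34734322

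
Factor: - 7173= - 3^2*797^1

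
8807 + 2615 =11422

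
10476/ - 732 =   -  15+42/61 =- 14.31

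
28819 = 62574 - 33755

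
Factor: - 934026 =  - 2^1*3^1*155671^1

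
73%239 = 73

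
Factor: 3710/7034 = 5^1 * 7^1*53^1*3517^( - 1)  =  1855/3517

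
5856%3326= 2530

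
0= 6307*0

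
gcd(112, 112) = 112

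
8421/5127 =2807/1709 = 1.64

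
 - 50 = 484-534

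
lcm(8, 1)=8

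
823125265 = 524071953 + 299053312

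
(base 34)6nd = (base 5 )221411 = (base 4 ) 1320303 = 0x1E33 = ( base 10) 7731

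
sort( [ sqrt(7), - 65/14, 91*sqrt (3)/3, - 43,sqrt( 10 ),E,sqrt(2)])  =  [ - 43, - 65/14 , sqrt(2 ), sqrt( 7),E, sqrt(10),91*sqrt ( 3) /3] 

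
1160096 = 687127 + 472969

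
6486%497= 25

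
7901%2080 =1661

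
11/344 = 11/344 = 0.03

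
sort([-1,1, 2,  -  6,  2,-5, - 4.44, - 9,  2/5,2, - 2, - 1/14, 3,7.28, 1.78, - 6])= [ - 9, - 6,  -  6, - 5 , - 4.44, - 2, - 1, - 1/14,2/5, 1,  1.78,2, 2, 2, 3,7.28 ]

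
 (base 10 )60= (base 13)48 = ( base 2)111100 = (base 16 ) 3C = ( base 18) 36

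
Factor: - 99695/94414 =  - 2^( - 1 )*5^1 * 127^1*157^1*47207^( - 1) 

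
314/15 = 314/15 = 20.93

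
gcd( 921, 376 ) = 1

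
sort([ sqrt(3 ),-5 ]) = [ - 5,sqrt(3) ] 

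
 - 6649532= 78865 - 6728397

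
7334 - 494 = 6840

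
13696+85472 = 99168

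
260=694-434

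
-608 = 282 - 890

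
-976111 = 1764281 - 2740392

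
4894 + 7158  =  12052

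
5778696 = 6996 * 826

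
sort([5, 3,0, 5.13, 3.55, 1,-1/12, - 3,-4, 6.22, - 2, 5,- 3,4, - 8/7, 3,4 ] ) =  [-4 , - 3, - 3, - 2 , - 8/7, - 1/12,0, 1, 3, 3,3.55, 4, 4,  5,5,5.13, 6.22]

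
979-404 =575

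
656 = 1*656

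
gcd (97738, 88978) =2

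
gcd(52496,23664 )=272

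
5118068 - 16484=5101584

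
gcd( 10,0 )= 10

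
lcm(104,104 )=104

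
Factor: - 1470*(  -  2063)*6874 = 2^2 * 3^1*5^1*7^3*491^1*2063^1  =  20846161140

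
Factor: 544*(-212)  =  -2^7*17^1*53^1 = - 115328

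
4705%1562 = 19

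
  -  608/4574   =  -304/2287 = - 0.13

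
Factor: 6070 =2^1*5^1*607^1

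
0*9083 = 0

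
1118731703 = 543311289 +575420414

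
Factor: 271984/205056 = 191/144 = 2^( - 4 )*3^(-2) * 191^1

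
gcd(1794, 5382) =1794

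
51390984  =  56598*908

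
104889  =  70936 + 33953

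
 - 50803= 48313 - 99116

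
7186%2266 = 388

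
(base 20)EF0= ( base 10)5900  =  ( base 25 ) 9B0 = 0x170C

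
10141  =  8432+1709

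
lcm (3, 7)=21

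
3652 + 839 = 4491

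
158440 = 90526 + 67914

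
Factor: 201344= 2^7 *11^2* 13^1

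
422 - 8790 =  - 8368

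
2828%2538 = 290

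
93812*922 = 86494664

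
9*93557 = 842013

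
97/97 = 1 = 1.00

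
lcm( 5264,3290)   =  26320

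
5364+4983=10347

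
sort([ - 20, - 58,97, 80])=[ -58 , - 20,80, 97]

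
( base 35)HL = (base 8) 1150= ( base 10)616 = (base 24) 11g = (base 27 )MM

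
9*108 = 972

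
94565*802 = 75841130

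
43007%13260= 3227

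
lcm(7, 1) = 7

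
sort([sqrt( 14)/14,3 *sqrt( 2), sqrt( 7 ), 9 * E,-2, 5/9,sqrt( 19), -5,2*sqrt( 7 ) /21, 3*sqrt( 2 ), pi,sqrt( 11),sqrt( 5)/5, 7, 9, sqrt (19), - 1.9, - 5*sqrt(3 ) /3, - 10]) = [ - 10, - 5, - 5*sqrt( 3) /3, - 2, - 1.9,  2*sqrt( 7)/21, sqrt( 14) /14, sqrt( 5 )/5, 5/9,sqrt( 7),pi,sqrt( 11),  3 * sqrt( 2),3 * sqrt( 2),sqrt( 19) , sqrt( 19 ), 7, 9, 9 * E] 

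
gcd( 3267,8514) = 99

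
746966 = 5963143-5216177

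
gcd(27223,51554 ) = 1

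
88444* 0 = 0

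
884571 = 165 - -884406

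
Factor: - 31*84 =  - 2604 = -2^2 * 3^1*7^1*  31^1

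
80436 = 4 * 20109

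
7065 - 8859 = -1794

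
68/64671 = 68/64671 = 0.00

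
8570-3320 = 5250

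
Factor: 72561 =3^1*19^2*67^1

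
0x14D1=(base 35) 4c9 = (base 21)c1g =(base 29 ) 69M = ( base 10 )5329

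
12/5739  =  4/1913 = 0.00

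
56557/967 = 56557/967 = 58.49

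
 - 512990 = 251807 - 764797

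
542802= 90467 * 6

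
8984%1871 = 1500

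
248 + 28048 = 28296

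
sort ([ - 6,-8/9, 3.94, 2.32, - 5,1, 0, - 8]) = [- 8, - 6, - 5,-8/9, 0, 1, 2.32, 3.94] 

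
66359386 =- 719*( - 92294)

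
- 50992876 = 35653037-86645913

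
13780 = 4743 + 9037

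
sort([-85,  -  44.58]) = [ - 85, - 44.58 ]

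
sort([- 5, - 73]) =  [ - 73,-5]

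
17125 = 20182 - 3057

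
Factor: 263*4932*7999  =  10375630884 = 2^2* 3^2*19^1*137^1* 263^1 * 421^1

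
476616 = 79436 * 6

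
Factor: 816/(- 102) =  - 2^3 = - 8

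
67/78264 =67/78264 = 0.00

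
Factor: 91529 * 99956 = 2^2*24989^1 * 91529^1 = 9148872724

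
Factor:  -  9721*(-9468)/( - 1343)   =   - 2^2*3^2*17^( - 1) * 79^( - 1 )*263^1*9721^1 = - 92038428/1343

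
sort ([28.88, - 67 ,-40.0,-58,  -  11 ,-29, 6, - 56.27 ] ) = [ - 67, - 58,-56.27, -40.0,-29, -11,  6, 28.88]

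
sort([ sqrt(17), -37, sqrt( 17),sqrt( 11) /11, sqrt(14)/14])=[ - 37,  sqrt(14)/14, sqrt ( 11) /11, sqrt( 17 ),sqrt( 17 )] 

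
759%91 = 31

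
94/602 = 47/301 =0.16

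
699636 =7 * 99948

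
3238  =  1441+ 1797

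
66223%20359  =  5146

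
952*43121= 41051192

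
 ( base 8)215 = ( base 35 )41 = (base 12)B9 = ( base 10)141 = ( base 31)4h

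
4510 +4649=9159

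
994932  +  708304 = 1703236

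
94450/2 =47225 = 47225.00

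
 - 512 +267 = -245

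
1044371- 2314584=-1270213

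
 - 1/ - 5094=1/5094 = 0.00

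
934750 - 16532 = 918218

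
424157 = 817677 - 393520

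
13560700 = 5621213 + 7939487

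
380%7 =2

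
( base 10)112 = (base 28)40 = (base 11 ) A2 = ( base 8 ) 160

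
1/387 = 1/387 = 0.00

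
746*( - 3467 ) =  - 2586382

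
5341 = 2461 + 2880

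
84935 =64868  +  20067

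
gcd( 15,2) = 1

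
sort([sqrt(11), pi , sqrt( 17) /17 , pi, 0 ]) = [ 0,sqrt(17)/17, pi,  pi,sqrt(11)] 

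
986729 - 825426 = 161303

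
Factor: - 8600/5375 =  - 8/5= -2^3*5^ (-1 ) 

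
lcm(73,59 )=4307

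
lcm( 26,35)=910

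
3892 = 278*14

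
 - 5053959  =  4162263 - 9216222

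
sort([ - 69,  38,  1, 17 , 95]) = [ - 69,  1, 17, 38,95 ] 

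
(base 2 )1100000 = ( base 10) 96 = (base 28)3c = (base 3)10120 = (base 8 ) 140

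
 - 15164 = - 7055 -8109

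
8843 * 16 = 141488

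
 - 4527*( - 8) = 36216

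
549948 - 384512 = 165436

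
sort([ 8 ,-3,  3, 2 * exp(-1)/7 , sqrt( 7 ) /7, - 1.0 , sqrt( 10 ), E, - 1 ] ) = [ - 3, - 1.0 ,-1 , 2 * exp (-1) /7 , sqrt(7 )/7,E, 3, sqrt(10),8]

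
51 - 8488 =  - 8437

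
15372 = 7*2196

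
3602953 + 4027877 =7630830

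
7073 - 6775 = 298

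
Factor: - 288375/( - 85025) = 3^1 * 5^1 * 19^(-1) * 179^( - 1)*769^1= 11535/3401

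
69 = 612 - 543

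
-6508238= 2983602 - 9491840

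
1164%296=276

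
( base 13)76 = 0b1100001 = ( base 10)97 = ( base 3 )10121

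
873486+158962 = 1032448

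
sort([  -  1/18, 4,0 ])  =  [ - 1/18,0, 4] 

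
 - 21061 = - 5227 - 15834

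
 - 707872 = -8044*88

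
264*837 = 220968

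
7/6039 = 7/6039 = 0.00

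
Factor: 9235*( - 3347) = - 5^1*1847^1*3347^1 = -  30909545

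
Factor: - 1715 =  - 5^1*7^3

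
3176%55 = 41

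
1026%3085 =1026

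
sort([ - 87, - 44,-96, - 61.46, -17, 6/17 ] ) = [-96, - 87, - 61.46, - 44, - 17 , 6/17 ]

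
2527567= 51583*49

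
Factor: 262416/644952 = 2^1*71^1 * 349^ ( - 1) = 142/349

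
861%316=229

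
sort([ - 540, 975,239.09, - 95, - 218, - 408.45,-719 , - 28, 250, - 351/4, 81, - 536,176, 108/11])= [-719, - 540, - 536,-408.45, - 218, - 95, - 351/4, -28, 108/11, 81,176, 239.09, 250, 975]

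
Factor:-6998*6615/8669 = -2^1*3^3*5^1*7^2*3499^1 * 8669^(-1) = - 46291770/8669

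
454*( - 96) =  - 43584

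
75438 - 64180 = 11258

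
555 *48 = 26640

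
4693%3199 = 1494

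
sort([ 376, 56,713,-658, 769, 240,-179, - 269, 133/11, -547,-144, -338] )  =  [ - 658,-547,-338,-269 , - 179,- 144,133/11, 56, 240, 376,713, 769]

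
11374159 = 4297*2647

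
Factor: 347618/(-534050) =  - 5^(-2 ) * 11^( - 1 )*179^1 = -179/275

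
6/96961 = 6/96961=0.00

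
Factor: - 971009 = -13^1*113^1*661^1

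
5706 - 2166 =3540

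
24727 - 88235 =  - 63508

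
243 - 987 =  - 744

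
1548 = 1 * 1548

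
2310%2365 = 2310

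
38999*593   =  23126407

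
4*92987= 371948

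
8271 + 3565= 11836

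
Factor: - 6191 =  - 41^1*151^1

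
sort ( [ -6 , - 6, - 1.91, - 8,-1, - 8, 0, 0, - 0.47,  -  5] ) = [  -  8,-8,  -  6, - 6,  -  5, - 1.91,-1, - 0.47, 0,  0]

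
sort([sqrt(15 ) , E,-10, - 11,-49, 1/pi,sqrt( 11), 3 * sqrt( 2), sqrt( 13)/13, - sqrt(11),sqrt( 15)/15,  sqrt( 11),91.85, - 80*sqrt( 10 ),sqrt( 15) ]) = [ - 80 * sqrt( 10), -49, - 11, - 10, - sqrt( 11 ),sqrt( 15)/15, sqrt( 13)/13 , 1/pi , E,sqrt( 11),sqrt( 11 ),sqrt( 15),sqrt ( 15 ),3 * sqrt(2),91.85 ] 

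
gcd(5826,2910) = 6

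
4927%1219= 51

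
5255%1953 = 1349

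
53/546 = 53/546 = 0.10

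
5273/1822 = 2 + 1629/1822 = 2.89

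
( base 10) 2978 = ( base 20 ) 78I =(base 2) 101110100010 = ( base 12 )1882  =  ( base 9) 4068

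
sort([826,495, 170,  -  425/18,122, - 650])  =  [ - 650, - 425/18,122,170,495,826] 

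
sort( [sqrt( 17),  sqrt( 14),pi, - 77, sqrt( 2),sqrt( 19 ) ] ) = [ - 77,  sqrt( 2),pi,sqrt( 14 ),sqrt( 17),  sqrt( 19)]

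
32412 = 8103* 4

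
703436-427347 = 276089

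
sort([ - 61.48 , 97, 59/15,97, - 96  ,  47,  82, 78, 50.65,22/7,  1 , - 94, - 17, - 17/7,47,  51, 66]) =[  -  96, - 94 ,-61.48, - 17,-17/7 , 1,22/7,59/15,47, 47 , 50.65 , 51, 66,78 , 82,  97,97 ]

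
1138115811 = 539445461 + 598670350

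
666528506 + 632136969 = 1298665475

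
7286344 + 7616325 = 14902669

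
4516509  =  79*57171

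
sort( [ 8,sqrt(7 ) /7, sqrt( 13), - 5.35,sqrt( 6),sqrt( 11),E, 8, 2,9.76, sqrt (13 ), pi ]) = [ - 5.35,sqrt( 7 )/7,2,sqrt( 6), E, pi, sqrt(11), sqrt(13), sqrt (13), 8,  8, 9.76 ]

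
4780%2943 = 1837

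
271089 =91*2979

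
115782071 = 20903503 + 94878568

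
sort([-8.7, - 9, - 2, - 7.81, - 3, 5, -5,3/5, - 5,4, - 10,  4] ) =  [  -  10, - 9, - 8.7, - 7.81,  -  5,  -  5, - 3, - 2,3/5, 4,4,5 ] 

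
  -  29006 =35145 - 64151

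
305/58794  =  305/58794= 0.01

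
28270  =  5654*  5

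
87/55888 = 87/55888 =0.00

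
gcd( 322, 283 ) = 1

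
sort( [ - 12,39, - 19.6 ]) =[ - 19.6  , - 12,39] 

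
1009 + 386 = 1395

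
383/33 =11 + 20/33=11.61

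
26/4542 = 13/2271= 0.01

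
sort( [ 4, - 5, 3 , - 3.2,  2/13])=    [ - 5 , - 3.2 , 2/13,3, 4]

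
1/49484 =1/49484 =0.00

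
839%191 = 75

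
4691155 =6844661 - 2153506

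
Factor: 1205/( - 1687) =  - 5^1*7^( - 1 )  =  - 5/7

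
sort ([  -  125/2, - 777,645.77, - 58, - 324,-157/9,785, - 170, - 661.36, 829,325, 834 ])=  [- 777, - 661.36,-324, - 170, - 125/2, - 58, - 157/9, 325 , 645.77, 785,  829, 834 ]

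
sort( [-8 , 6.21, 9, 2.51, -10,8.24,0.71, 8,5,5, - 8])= [ - 10, - 8,  -  8,0.71, 2.51,  5,  5, 6.21,8 , 8.24,9]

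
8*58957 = 471656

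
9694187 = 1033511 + 8660676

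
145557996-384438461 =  - 238880465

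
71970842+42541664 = 114512506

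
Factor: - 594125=  -  5^3*7^2*97^1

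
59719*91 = 5434429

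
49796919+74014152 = 123811071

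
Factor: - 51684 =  - 2^2*3^1*59^1*73^1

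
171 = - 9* ( - 19)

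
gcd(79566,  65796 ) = 6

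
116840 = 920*127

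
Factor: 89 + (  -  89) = 0^1 = 0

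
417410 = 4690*89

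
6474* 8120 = 52568880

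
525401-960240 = -434839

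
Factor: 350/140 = 2^(- 1 )*5^1=5/2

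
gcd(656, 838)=2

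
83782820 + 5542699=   89325519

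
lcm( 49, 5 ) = 245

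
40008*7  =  280056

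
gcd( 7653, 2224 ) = 1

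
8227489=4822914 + 3404575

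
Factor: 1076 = 2^2 * 269^1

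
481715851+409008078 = 890723929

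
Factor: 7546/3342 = 3^ (- 1)*7^3*11^1*557^(- 1 )  =  3773/1671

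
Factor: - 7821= - 3^2 * 11^1*79^1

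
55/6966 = 55/6966  =  0.01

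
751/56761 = 751/56761  =  0.01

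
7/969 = 7/969= 0.01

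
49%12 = 1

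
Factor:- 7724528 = - 2^4*7^1*17^1*4057^1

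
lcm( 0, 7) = 0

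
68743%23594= 21555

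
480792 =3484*138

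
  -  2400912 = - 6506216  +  4105304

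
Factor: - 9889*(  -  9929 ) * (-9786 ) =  - 960866603466 = - 2^1*3^1*7^1*11^1*29^1* 31^1*233^1 *9929^1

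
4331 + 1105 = 5436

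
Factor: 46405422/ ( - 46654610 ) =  - 3^2* 5^( - 1 ) * 7^1*53^1 * 6949^1*4665461^( - 1 ) = - 23202711/23327305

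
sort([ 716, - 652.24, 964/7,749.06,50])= [ - 652.24 , 50,964/7 , 716,  749.06 ]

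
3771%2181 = 1590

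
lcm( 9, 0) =0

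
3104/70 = 44 + 12/35 = 44.34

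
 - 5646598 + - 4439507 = -10086105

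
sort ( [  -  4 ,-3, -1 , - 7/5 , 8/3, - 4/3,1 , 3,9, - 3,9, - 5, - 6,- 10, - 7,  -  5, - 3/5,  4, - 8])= [-10,-8,  -  7,-6,  -  5, - 5, - 4,-3, - 3,- 7/5,-4/3,-1,- 3/5,1,8/3,3, 4,9,9]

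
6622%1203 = 607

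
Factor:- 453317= - 453317^1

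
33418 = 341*98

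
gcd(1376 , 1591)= 43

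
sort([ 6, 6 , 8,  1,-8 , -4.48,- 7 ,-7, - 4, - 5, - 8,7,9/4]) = [-8,  -  8, - 7,  -  7,  -  5 , - 4.48, - 4 , 1, 9/4,6,6, 7,  8]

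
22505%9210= 4085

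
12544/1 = 12544 =12544.00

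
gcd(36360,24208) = 8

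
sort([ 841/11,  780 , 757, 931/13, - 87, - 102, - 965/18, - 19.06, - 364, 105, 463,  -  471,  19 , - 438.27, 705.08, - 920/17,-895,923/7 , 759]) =[ - 895, - 471, - 438.27, - 364, - 102, - 87, - 920/17,-965/18, - 19.06,19,931/13, 841/11,105, 923/7, 463 , 705.08,  757, 759, 780 ] 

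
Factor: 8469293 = 7^1*31^2 *1259^1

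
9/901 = 9/901= 0.01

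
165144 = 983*168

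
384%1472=384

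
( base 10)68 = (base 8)104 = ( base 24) 2K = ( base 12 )58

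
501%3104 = 501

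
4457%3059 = 1398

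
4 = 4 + 0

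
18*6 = 108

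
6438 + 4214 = 10652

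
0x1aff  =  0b1101011111111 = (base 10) 6911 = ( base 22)e63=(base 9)10428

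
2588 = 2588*1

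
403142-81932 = 321210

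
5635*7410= 41755350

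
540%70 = 50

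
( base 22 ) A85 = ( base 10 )5021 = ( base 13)2393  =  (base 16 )139D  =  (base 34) 4bn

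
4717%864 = 397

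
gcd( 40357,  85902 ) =1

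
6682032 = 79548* 84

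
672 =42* 16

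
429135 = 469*915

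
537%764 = 537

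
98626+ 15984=114610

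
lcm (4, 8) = 8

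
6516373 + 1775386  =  8291759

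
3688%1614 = 460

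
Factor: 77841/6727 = 3^4*7^( - 1) = 81/7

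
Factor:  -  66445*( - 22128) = 1470294960=2^4*3^1 * 5^1*97^1 * 137^1 * 461^1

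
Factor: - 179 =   -  179^1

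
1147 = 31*37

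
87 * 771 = 67077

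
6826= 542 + 6284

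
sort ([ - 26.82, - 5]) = [ - 26.82,  -  5]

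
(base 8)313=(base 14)107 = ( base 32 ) 6B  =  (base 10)203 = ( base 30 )6N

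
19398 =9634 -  - 9764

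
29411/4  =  29411/4 = 7352.75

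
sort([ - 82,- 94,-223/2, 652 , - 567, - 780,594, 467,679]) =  [-780, - 567 , - 223/2, - 94,-82,467,594,652,  679]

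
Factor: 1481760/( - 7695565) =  - 296352/1539113  =  - 2^5*3^3*7^3*127^(-1 )*12119^( -1)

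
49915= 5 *9983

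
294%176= 118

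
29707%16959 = 12748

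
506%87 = 71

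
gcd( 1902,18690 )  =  6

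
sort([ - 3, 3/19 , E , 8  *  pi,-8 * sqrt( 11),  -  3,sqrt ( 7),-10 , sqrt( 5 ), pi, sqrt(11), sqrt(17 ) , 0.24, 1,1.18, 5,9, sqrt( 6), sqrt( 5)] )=[ - 8*sqrt(11),-10, - 3,- 3, 3/19,0.24, 1,  1.18,  sqrt( 5), sqrt( 5),sqrt( 6),sqrt( 7 ), E,pi, sqrt( 11 ),sqrt(17 ), 5, 9, 8*pi]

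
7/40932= 7/40932 = 0.00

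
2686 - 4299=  - 1613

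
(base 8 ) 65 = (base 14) 3B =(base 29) 1o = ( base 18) 2H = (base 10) 53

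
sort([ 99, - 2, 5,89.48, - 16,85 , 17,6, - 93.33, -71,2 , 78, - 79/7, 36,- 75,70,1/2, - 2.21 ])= [ - 93.33 , - 75, - 71, - 16, - 79/7, - 2.21, - 2, 1/2, 2,5,  6, 17, 36, 70, 78, 85, 89.48, 99] 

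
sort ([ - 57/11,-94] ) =[ - 94,-57/11]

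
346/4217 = 346/4217 = 0.08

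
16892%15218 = 1674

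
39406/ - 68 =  - 580 + 1/2 = - 579.50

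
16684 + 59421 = 76105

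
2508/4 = 627 = 627.00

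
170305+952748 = 1123053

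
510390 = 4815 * 106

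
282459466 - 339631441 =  - 57171975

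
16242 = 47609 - 31367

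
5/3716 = 5/3716  =  0.00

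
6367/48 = 6367/48 = 132.65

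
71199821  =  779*91399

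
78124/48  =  1627+7/12 = 1627.58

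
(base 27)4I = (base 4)1332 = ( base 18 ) 70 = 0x7e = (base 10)126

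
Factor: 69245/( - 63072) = - 2^(-5 )*3^( - 3 )*5^1*11^1*73^( - 1)*1259^1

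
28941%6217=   4073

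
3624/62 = 58+14/31 = 58.45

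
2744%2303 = 441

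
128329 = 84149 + 44180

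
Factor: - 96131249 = -293^1*328093^1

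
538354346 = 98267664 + 440086682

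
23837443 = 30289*787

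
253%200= 53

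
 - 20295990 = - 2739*7410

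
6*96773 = 580638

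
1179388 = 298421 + 880967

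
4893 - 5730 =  - 837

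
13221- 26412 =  - 13191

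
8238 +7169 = 15407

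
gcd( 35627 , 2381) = 1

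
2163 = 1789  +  374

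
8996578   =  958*9391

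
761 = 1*761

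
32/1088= 1/34 = 0.03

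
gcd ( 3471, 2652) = 39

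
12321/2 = 6160 + 1/2 = 6160.50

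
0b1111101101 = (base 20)2a5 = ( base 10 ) 1005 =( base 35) SP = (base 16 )3ED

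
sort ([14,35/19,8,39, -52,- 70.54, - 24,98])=[ - 70.54, - 52, - 24,35/19,8 , 14, 39, 98 ] 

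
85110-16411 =68699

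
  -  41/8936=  - 41/8936 = -  0.00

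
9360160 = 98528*95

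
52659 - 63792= - 11133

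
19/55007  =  19/55007 = 0.00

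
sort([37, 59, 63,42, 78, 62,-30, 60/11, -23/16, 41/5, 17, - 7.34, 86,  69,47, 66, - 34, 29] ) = [ - 34, - 30  , - 7.34, - 23/16,60/11, 41/5, 17, 29, 37,42, 47, 59, 62, 63, 66 , 69, 78, 86]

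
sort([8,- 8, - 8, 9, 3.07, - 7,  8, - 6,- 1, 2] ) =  [ - 8, - 8, - 7, - 6, - 1, 2, 3.07,8 , 8 , 9 ]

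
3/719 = 3/719 = 0.00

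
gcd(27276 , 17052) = 12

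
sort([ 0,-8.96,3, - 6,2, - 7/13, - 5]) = [ - 8.96, - 6,-5, - 7/13,0, 2, 3] 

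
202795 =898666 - 695871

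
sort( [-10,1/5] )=[ - 10, 1/5]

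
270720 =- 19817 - - 290537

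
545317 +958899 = 1504216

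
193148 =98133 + 95015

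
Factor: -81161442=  - 2^1 * 3^2 * 439^1*10271^1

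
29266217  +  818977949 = 848244166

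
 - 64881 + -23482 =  - 88363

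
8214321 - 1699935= 6514386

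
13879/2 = 6939 + 1/2 = 6939.50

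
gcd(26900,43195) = 5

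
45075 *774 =34888050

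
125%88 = 37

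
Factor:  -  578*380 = - 219640 = - 2^3*5^1*17^2  *  19^1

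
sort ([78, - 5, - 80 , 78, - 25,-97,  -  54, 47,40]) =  [  -  97, - 80,  -  54,-25,- 5,40, 47,78, 78] 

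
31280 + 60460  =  91740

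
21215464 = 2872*7387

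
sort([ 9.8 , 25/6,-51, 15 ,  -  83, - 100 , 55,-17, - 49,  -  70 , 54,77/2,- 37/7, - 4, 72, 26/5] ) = [  -  100,  -  83, - 70, -51,-49, - 17, - 37/7, - 4, 25/6 , 26/5, 9.8, 15, 77/2,54,55 , 72 ] 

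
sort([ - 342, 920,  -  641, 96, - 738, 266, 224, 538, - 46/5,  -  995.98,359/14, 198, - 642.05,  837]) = [-995.98, -738,  -  642.05,  -  641, - 342,-46/5,359/14,  96, 198, 224, 266, 538, 837, 920] 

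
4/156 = 1/39 = 0.03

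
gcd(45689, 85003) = 1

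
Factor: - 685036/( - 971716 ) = 11^1*277^(-1)*877^(  -  1)*15569^1=171259/242929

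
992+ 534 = 1526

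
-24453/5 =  - 4891 +2/5 = - 4890.60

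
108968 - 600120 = - 491152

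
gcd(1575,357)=21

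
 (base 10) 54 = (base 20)2e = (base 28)1Q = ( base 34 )1K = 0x36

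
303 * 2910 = 881730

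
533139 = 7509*71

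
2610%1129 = 352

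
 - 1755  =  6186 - 7941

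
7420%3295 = 830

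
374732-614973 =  - 240241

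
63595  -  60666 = 2929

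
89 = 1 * 89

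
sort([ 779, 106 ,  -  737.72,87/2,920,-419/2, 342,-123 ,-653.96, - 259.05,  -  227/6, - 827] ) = [- 827, - 737.72,-653.96, - 259.05 , - 419/2,-123,  -  227/6,87/2,106, 342, 779,920]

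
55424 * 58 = 3214592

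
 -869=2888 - 3757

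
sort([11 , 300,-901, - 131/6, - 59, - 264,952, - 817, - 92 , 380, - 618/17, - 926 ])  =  [ - 926, - 901, - 817, - 264,- 92, - 59, - 618/17, - 131/6,11, 300, 380,952]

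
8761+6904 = 15665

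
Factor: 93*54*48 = 241056 =2^5*3^5*31^1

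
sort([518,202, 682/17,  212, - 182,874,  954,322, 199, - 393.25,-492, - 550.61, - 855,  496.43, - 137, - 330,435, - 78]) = [ - 855, - 550.61, -492, - 393.25, - 330 , - 182, - 137, - 78 , 682/17,199,202,  212, 322, 435,496.43,518, 874, 954 ] 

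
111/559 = 111/559 = 0.20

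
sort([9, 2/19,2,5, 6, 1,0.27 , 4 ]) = [2/19,  0.27, 1, 2,4, 5,6,9]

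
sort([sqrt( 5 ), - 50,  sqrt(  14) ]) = [ - 50,sqrt(5),sqrt(14)]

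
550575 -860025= - 309450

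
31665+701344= 733009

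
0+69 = 69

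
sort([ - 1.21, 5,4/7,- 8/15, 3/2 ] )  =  [  -  1.21,-8/15, 4/7,3/2, 5 ] 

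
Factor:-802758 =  - 2^1*3^1*11^1*12163^1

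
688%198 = 94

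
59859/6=19953/2 = 9976.50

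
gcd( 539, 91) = 7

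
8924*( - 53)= - 472972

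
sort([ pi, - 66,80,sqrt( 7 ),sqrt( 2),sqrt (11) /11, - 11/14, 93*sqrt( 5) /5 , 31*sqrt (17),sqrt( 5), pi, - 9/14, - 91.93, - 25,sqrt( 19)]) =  [ - 91.93, -66,  -  25, - 11/14, -9/14,sqrt( 11)/11, sqrt(2 ), sqrt( 5 ), sqrt(7 ), pi, pi, sqrt(19 ), 93*sqrt( 5)/5, 80 , 31 * sqrt ( 17 )]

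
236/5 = 236/5 = 47.20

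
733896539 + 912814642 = 1646711181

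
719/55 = 13  +  4/55 = 13.07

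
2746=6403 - 3657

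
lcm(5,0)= 0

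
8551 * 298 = 2548198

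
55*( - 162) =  - 8910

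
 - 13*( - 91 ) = 1183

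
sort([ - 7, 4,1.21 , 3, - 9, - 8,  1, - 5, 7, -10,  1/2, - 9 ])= [ - 10, - 9 ,-9, - 8,-7, - 5,1/2, 1,1.21,3, 4, 7]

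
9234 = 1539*6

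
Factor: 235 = 5^1*47^1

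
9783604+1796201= 11579805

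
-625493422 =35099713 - 660593135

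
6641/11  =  603+8/11 = 603.73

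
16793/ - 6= - 16793/6 = - 2798.83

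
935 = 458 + 477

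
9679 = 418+9261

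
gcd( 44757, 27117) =9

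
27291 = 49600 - 22309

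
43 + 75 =118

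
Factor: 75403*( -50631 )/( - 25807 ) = 3^1 * 7^1*131^(  -  1) * 197^( - 1 )*2411^1*75403^1 = 3817729293/25807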